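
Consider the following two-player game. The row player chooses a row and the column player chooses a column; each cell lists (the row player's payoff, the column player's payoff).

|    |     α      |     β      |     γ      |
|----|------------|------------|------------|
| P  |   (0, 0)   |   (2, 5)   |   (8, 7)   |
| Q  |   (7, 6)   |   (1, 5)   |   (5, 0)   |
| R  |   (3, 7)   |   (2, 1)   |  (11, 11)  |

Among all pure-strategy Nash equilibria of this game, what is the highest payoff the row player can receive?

(Q, α) is a pure NE (the row player: 7 ≥ 3; the column player: 6 ≥ 5). The row player gets 7.
(R, γ) is a pure NE (the row player: 11 ≥ 8; the column player: 11 ≥ 7). The row player gets 11.
Every other cell has a profitable deviation for at least one player. Highest of {7, 11} is 11.

11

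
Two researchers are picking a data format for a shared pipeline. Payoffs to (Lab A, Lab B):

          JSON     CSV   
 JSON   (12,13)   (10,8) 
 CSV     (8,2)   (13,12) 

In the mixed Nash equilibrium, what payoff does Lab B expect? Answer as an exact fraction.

Lab A mixes with probability p on JSON, chosen so Lab B is indifferent: 13p + 2(1−p) = 8p + 12(1−p) gives p = 2/3.
Lab B's expected payoff is 13·2/3 + 2·1/3 = 28/3.

28/3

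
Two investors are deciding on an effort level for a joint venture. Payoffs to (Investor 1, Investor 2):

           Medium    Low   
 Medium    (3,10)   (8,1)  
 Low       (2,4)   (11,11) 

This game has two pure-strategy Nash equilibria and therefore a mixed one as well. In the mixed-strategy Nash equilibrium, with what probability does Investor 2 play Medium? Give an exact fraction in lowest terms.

3/4

Investor 2's mix q on Medium must make Investor 1 indifferent between Medium and Low.
Investor 1's payoff from Medium: 3q + 8(1−q). From Low: 2q + 11(1−q).
Set equal: 1q = 3(1−q) → q = 3/4.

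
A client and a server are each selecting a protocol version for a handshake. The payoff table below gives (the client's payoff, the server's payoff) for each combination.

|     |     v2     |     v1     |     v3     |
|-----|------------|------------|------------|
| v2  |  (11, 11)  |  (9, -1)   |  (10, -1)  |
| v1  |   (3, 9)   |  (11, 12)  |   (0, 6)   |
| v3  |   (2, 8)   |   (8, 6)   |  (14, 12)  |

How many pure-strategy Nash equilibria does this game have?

Both v2: the client gets 11 (best alternative 3); the server gets 11 (best alternative -1). Neither deviates — NE.
Both v1: the client gets 11 (best alternative 9); the server gets 12 (best alternative 9). Neither deviates — NE.
Both v3: the client gets 14 (best alternative 10); the server gets 12 (best alternative 8). Neither deviates — NE.
(v1, v3) is not a NE: the client would switch to v3 (14 > 0).
No other cell survives both best-response checks, so there are 3 pure NE.

3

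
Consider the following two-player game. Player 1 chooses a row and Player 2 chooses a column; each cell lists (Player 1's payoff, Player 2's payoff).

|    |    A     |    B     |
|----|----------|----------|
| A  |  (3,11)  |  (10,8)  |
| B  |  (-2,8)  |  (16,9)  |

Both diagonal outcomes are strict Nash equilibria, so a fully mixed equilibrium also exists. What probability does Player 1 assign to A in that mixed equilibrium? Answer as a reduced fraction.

1/4

Player 1's mix p on A must make Player 2 indifferent between A and B.
Player 2's payoff from A: 11p + 8(1−p). From B: 8p + 9(1−p).
Set equal: 3p = 1(1−p) → p = 1/4.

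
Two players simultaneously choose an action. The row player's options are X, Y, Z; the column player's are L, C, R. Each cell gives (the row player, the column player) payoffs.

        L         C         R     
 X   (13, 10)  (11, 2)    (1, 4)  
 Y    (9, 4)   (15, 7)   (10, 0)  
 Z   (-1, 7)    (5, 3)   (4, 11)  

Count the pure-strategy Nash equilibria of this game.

(X, L): the row player gets 13 (best alternative 9); the column player gets 10 (best alternative 4). Neither deviates — NE.
(Y, C): the row player gets 15 (best alternative 11); the column player gets 7 (best alternative 4). Neither deviates — NE.
(Z, R) is not a NE: the row player would switch to Y (10 > 4).
No other cell survives both best-response checks, so there are 2 pure NE.

2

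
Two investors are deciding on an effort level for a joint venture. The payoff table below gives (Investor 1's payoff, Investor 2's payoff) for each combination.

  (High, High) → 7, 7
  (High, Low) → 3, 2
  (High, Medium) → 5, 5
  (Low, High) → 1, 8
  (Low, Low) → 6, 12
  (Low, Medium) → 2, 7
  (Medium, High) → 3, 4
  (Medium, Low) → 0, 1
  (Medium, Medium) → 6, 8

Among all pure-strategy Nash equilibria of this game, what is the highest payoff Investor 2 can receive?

12

Both High is a pure NE (Investor 1: 7 ≥ 3; Investor 2: 7 ≥ 5). Investor 2 gets 7.
Both Low is a pure NE (Investor 1: 6 ≥ 3; Investor 2: 12 ≥ 8). Investor 2 gets 12.
Both Medium is a pure NE (Investor 1: 6 ≥ 5; Investor 2: 8 ≥ 4). Investor 2 gets 8.
Every other cell has a profitable deviation for at least one player. Highest of {7, 12, 8} is 12.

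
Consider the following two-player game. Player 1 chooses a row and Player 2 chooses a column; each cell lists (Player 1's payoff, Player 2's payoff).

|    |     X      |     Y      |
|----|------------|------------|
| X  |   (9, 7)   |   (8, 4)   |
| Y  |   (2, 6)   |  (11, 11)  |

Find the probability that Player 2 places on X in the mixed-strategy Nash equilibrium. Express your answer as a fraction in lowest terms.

Player 2's mix q on X must make Player 1 indifferent between X and Y.
Player 1's payoff from X: 9q + 8(1−q). From Y: 2q + 11(1−q).
Set equal: 7q = 3(1−q) → q = 3/10.

3/10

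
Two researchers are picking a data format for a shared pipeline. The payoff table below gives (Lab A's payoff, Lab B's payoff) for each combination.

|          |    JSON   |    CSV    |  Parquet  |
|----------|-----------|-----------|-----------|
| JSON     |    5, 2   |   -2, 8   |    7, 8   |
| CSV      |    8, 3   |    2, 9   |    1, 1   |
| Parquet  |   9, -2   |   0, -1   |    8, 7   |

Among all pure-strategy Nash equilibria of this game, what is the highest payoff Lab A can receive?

Both CSV is a pure NE (Lab A: 2 ≥ 0; Lab B: 9 ≥ 3). Lab A gets 2.
Both Parquet is a pure NE (Lab A: 8 ≥ 7; Lab B: 7 ≥ -1). Lab A gets 8.
Every other cell has a profitable deviation for at least one player. Highest of {2, 8} is 8.

8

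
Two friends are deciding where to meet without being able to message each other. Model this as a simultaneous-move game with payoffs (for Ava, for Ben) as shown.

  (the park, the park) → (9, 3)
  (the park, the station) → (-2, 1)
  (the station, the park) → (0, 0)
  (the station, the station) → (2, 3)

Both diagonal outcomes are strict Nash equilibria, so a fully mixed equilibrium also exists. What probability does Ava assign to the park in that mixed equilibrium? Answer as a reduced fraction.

Ava's mix p on the park must make Ben indifferent between the park and the station.
Ben's payoff from the park: 3p + 0(1−p). From the station: 1p + 3(1−p).
Set equal: 2p = 3(1−p) → p = 3/5.

3/5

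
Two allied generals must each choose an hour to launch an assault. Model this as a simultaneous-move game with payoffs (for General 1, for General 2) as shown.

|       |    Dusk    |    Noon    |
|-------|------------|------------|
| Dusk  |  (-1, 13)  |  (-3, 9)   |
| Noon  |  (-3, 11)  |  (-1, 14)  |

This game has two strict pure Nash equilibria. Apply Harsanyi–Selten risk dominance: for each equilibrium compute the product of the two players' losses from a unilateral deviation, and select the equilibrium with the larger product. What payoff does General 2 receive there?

13

At both Dusk: General 1 loses -1 − (-3) = 2 by deviating; General 2 loses 13 − 9 = 4. Product = 2·4 = 8.
At both Noon: General 1 loses -1 − (-3) = 2 by deviating; General 2 loses 14 − 11 = 3. Product = 2·3 = 6.
8 > 6, so both Dusk is risk-dominant. General 2's payoff there is 13.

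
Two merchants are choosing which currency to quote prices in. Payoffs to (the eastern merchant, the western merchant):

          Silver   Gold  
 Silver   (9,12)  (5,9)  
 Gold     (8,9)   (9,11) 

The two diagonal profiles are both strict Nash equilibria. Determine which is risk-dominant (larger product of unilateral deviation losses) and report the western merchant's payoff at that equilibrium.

11

At both Silver: the eastern merchant loses 9 − 8 = 1 by deviating; the western merchant loses 12 − 9 = 3. Product = 1·3 = 3.
At both Gold: the eastern merchant loses 9 − 5 = 4 by deviating; the western merchant loses 11 − 9 = 2. Product = 4·2 = 8.
8 > 3, so both Gold is risk-dominant. The western merchant's payoff there is 11.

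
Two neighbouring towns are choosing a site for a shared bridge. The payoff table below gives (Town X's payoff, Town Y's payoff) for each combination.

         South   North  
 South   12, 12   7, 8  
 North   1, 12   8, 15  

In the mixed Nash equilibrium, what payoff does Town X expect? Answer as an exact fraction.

Town Y mixes with probability q on South, chosen so Town X is indifferent: 12q + 7(1−q) = 1q + 8(1−q) gives q = 1/12.
Town X's expected payoff (from either row, since indifferent) is 12·1/12 + 7·11/12 = 89/12.

89/12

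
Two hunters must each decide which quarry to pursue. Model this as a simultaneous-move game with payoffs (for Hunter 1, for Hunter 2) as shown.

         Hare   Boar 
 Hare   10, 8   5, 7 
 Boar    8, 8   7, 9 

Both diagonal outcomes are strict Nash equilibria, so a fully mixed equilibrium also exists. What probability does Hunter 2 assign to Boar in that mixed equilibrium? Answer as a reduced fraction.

Hunter 2's mix q on Hare must make Hunter 1 indifferent between Hare and Boar.
Hunter 1's payoff from Hare: 10q + 5(1−q). From Boar: 8q + 7(1−q).
Set equal: 2q = 2(1−q) → q = 2/4 = 1/2.
Probability on Boar is 1 − 1/2 = 1/2.

1/2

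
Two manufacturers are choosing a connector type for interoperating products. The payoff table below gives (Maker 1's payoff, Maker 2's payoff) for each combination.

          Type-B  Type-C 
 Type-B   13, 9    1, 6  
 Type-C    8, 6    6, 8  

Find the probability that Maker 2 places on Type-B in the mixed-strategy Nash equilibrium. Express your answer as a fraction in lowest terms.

1/2

Maker 2's mix q on Type-B must make Maker 1 indifferent between Type-B and Type-C.
Maker 1's payoff from Type-B: 13q + 1(1−q). From Type-C: 8q + 6(1−q).
Set equal: 5q = 5(1−q) → q = 5/10 = 1/2.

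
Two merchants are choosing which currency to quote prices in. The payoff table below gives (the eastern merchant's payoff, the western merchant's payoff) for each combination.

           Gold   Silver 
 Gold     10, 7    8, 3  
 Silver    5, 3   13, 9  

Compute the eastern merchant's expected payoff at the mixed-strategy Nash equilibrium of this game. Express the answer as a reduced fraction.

9

The western merchant mixes with probability q on Gold, chosen so the eastern merchant is indifferent: 10q + 8(1−q) = 5q + 13(1−q) gives q = 1/2.
The eastern merchant's expected payoff (from either row, since indifferent) is 10·1/2 + 8·1/2 = 9.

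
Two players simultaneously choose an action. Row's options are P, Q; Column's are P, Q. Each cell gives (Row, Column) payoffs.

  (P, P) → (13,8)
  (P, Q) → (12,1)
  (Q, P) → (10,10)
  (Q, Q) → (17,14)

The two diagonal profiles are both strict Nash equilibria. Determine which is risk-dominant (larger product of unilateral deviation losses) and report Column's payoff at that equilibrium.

At both P: Row loses 13 − 10 = 3 by deviating; Column loses 8 − 1 = 7. Product = 3·7 = 21.
At both Q: Row loses 17 − 12 = 5 by deviating; Column loses 14 − 10 = 4. Product = 5·4 = 20.
21 > 20, so both P is risk-dominant. Column's payoff there is 8.

8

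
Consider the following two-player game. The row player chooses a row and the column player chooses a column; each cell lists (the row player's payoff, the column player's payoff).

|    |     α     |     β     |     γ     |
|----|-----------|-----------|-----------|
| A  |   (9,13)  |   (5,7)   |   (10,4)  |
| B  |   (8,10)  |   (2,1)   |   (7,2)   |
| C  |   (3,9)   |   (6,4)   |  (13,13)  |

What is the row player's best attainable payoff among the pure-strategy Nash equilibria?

13

(A, α) is a pure NE (the row player: 9 ≥ 8; the column player: 13 ≥ 7). The row player gets 9.
(C, γ) is a pure NE (the row player: 13 ≥ 10; the column player: 13 ≥ 9). The row player gets 13.
Every other cell has a profitable deviation for at least one player. Highest of {9, 13} is 13.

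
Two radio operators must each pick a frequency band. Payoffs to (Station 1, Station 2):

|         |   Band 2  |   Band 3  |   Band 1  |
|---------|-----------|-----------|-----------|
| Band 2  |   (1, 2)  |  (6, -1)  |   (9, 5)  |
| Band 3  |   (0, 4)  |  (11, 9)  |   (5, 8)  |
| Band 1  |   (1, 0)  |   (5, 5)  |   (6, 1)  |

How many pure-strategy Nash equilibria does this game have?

2

(Band 2, Band 1): Station 1 gets 9 (best alternative 6); Station 2 gets 5 (best alternative 2). Neither deviates — NE.
Both Band 3: Station 1 gets 11 (best alternative 6); Station 2 gets 9 (best alternative 8). Neither deviates — NE.
Both Band 2 is not a NE: Station 2 would switch to Band 1 (5 > 2).
No other cell survives both best-response checks, so there are 2 pure NE.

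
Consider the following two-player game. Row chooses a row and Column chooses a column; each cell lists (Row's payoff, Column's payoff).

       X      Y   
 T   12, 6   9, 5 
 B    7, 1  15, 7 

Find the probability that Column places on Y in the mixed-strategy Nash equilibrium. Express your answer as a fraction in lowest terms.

Column's mix q on X must make Row indifferent between T and B.
Row's payoff from T: 12q + 9(1−q). From B: 7q + 15(1−q).
Set equal: 5q = 6(1−q) → q = 6/11.
Probability on Y is 1 − 6/11 = 5/11.

5/11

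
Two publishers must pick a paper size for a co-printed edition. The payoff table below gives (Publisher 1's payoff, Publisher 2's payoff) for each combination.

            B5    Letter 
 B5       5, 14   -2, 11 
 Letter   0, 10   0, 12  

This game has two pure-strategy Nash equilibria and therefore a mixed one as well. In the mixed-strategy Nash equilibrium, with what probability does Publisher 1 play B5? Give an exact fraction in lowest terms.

2/5

Publisher 1's mix p on B5 must make Publisher 2 indifferent between B5 and Letter.
Publisher 2's payoff from B5: 14p + 10(1−p). From Letter: 11p + 12(1−p).
Set equal: 3p = 2(1−p) → p = 2/5.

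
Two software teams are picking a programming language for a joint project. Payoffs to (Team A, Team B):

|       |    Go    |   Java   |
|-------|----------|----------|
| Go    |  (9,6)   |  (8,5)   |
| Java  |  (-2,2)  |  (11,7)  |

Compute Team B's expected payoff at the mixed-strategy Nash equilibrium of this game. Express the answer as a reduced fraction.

Team A mixes with probability p on Go, chosen so Team B is indifferent: 6p + 2(1−p) = 5p + 7(1−p) gives p = 5/6.
Team B's expected payoff is 6·5/6 + 2·1/6 = 16/3.

16/3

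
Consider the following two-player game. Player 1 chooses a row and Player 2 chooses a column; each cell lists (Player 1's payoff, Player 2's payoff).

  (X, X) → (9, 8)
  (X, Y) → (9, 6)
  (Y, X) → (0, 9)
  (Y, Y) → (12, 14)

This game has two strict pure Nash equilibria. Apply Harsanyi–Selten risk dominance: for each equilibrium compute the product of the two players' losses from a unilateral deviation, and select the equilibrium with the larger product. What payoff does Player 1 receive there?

At both X: Player 1 loses 9 − 0 = 9 by deviating; Player 2 loses 8 − 6 = 2. Product = 9·2 = 18.
At both Y: Player 1 loses 12 − 9 = 3 by deviating; Player 2 loses 14 − 9 = 5. Product = 3·5 = 15.
18 > 15, so both X is risk-dominant. Player 1's payoff there is 9.

9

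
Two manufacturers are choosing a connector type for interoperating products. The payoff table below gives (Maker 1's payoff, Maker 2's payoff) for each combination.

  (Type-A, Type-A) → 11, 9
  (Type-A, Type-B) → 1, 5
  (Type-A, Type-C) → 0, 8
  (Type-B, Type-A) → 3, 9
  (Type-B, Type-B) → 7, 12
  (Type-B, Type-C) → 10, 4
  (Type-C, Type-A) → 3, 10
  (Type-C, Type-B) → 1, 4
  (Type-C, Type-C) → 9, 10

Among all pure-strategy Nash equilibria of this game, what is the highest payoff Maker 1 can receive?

11

Both Type-A is a pure NE (Maker 1: 11 ≥ 3; Maker 2: 9 ≥ 8). Maker 1 gets 11.
Both Type-B is a pure NE (Maker 1: 7 ≥ 1; Maker 2: 12 ≥ 9). Maker 1 gets 7.
Every other cell has a profitable deviation for at least one player. Highest of {11, 7} is 11.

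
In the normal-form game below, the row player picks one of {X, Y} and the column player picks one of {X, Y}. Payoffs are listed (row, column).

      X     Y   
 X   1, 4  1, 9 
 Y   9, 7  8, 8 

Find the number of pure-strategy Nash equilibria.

Both Y: the row player gets 8 (best alternative 1); the column player gets 8 (best alternative 7). Neither deviates — NE.
Both X is not a NE: the row player would switch to Y (9 > 1).
No other cell survives both best-response checks, so there is 1 pure NE.

1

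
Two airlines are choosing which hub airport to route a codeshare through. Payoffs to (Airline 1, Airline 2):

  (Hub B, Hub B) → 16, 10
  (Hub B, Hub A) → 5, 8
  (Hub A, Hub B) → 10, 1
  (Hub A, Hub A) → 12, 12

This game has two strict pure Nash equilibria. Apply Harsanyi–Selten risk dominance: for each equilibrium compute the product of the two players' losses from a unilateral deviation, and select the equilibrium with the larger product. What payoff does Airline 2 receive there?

12

At both Hub B: Airline 1 loses 16 − 10 = 6 by deviating; Airline 2 loses 10 − 8 = 2. Product = 6·2 = 12.
At both Hub A: Airline 1 loses 12 − 5 = 7 by deviating; Airline 2 loses 12 − 1 = 11. Product = 7·11 = 77.
77 > 12, so both Hub A is risk-dominant. Airline 2's payoff there is 12.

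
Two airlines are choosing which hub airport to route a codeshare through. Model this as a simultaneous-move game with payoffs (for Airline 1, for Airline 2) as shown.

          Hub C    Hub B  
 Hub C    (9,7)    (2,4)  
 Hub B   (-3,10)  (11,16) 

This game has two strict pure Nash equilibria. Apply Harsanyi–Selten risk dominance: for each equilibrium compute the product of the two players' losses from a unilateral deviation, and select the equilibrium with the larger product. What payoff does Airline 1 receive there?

At both Hub C: Airline 1 loses 9 − (-3) = 12 by deviating; Airline 2 loses 7 − 4 = 3. Product = 12·3 = 36.
At both Hub B: Airline 1 loses 11 − 2 = 9 by deviating; Airline 2 loses 16 − 10 = 6. Product = 9·6 = 54.
54 > 36, so both Hub B is risk-dominant. Airline 1's payoff there is 11.

11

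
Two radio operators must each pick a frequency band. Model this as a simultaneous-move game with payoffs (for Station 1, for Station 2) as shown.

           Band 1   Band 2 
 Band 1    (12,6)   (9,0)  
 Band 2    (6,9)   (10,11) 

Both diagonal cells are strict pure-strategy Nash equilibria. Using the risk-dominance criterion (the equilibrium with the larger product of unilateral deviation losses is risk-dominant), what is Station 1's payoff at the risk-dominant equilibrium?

At both Band 1: Station 1 loses 12 − 6 = 6 by deviating; Station 2 loses 6 − 0 = 6. Product = 6·6 = 36.
At both Band 2: Station 1 loses 10 − 9 = 1 by deviating; Station 2 loses 11 − 9 = 2. Product = 1·2 = 2.
36 > 2, so both Band 1 is risk-dominant. Station 1's payoff there is 12.

12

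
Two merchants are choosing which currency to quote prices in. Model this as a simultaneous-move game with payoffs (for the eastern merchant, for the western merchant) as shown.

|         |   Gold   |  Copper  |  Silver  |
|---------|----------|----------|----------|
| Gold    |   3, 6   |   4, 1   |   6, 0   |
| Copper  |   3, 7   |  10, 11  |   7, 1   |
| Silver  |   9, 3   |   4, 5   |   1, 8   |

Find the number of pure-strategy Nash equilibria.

1

Both Copper: the eastern merchant gets 10 (best alternative 4); the western merchant gets 11 (best alternative 7). Neither deviates — NE.
Both Gold is not a NE: the eastern merchant would switch to Silver (9 > 3).
No other cell survives both best-response checks, so there is 1 pure NE.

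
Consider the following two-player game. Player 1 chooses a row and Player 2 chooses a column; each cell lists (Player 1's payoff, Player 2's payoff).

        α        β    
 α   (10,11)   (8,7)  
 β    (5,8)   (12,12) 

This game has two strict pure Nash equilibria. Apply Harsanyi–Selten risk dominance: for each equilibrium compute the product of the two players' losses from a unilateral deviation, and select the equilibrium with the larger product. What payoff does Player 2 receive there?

At both α: Player 1 loses 10 − 5 = 5 by deviating; Player 2 loses 11 − 7 = 4. Product = 5·4 = 20.
At both β: Player 1 loses 12 − 8 = 4 by deviating; Player 2 loses 12 − 8 = 4. Product = 4·4 = 16.
20 > 16, so both α is risk-dominant. Player 2's payoff there is 11.

11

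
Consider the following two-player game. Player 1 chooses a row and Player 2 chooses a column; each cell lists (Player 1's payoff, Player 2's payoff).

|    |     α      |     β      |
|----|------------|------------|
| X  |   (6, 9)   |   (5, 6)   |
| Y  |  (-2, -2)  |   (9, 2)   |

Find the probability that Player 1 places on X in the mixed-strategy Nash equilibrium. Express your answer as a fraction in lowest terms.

4/7

Player 1's mix p on X must make Player 2 indifferent between α and β.
Player 2's payoff from α: 9p + (-2)(1−p). From β: 6p + 2(1−p).
Set equal: 3p = 4(1−p) → p = 4/7.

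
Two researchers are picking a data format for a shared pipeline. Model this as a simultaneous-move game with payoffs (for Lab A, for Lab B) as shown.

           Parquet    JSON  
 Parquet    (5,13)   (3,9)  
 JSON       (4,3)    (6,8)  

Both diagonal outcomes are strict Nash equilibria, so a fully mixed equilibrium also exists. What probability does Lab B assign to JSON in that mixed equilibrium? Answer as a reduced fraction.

Lab B's mix q on Parquet must make Lab A indifferent between Parquet and JSON.
Lab A's payoff from Parquet: 5q + 3(1−q). From JSON: 4q + 6(1−q).
Set equal: 1q = 3(1−q) → q = 3/4.
Probability on JSON is 1 − 3/4 = 1/4.

1/4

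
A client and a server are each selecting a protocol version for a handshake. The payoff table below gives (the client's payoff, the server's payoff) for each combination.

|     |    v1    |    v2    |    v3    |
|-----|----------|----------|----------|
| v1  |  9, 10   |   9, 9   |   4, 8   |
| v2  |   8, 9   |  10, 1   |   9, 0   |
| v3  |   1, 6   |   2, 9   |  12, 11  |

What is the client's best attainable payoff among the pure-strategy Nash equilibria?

Both v1 is a pure NE (the client: 9 ≥ 8; the server: 10 ≥ 9). The client gets 9.
Both v3 is a pure NE (the client: 12 ≥ 9; the server: 11 ≥ 9). The client gets 12.
Every other cell has a profitable deviation for at least one player. Highest of {9, 12} is 12.

12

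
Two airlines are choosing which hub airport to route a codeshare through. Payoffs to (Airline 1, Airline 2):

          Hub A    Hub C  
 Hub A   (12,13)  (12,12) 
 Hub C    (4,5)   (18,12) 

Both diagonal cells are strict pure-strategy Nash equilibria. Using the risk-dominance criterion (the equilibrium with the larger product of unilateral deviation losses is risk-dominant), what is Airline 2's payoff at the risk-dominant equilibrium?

12

At both Hub A: Airline 1 loses 12 − 4 = 8 by deviating; Airline 2 loses 13 − 12 = 1. Product = 8·1 = 8.
At both Hub C: Airline 1 loses 18 − 12 = 6 by deviating; Airline 2 loses 12 − 5 = 7. Product = 6·7 = 42.
42 > 8, so both Hub C is risk-dominant. Airline 2's payoff there is 12.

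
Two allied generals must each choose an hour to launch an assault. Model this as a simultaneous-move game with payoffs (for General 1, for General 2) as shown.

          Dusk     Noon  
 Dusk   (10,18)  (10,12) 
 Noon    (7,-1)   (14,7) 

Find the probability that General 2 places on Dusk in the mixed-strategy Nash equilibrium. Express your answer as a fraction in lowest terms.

4/7

General 2's mix q on Dusk must make General 1 indifferent between Dusk and Noon.
General 1's payoff from Dusk: 10q + 10(1−q). From Noon: 7q + 14(1−q).
Set equal: 3q = 4(1−q) → q = 4/7.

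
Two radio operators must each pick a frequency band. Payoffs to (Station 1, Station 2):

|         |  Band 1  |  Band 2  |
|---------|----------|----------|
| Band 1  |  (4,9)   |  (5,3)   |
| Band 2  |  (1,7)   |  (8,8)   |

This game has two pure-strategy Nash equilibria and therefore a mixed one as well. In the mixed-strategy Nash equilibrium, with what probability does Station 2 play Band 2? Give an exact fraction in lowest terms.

1/2

Station 2's mix q on Band 1 must make Station 1 indifferent between Band 1 and Band 2.
Station 1's payoff from Band 1: 4q + 5(1−q). From Band 2: 1q + 8(1−q).
Set equal: 3q = 3(1−q) → q = 3/6 = 1/2.
Probability on Band 2 is 1 − 1/2 = 1/2.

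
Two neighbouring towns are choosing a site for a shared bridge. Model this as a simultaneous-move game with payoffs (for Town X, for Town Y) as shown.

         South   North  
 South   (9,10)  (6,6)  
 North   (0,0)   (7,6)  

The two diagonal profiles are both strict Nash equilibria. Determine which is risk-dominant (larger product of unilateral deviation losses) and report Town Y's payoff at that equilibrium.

10

At both South: Town X loses 9 − 0 = 9 by deviating; Town Y loses 10 − 6 = 4. Product = 9·4 = 36.
At both North: Town X loses 7 − 6 = 1 by deviating; Town Y loses 6 − 0 = 6. Product = 1·6 = 6.
36 > 6, so both South is risk-dominant. Town Y's payoff there is 10.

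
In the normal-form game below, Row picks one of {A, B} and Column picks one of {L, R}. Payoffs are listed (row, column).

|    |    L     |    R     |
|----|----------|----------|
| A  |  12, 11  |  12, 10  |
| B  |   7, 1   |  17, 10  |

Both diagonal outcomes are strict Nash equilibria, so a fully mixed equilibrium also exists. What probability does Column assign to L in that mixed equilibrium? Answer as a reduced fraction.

Column's mix q on L must make Row indifferent between A and B.
Row's payoff from A: 12q + 12(1−q). From B: 7q + 17(1−q).
Set equal: 5q = 5(1−q) → q = 5/10 = 1/2.

1/2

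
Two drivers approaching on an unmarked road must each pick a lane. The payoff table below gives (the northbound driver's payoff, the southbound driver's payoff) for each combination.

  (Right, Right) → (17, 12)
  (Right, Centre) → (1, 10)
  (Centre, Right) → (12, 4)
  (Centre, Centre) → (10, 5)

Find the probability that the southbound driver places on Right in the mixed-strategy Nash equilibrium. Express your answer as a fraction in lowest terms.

9/14

The southbound driver's mix q on Right must make the northbound driver indifferent between Right and Centre.
The northbound driver's payoff from Right: 17q + 1(1−q). From Centre: 12q + 10(1−q).
Set equal: 5q = 9(1−q) → q = 9/14.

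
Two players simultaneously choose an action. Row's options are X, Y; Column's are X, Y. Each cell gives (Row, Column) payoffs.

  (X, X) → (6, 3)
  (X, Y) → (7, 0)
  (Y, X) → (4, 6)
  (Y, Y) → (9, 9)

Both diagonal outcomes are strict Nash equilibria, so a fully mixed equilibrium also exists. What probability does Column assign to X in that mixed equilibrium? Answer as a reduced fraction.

1/2

Column's mix q on X must make Row indifferent between X and Y.
Row's payoff from X: 6q + 7(1−q). From Y: 4q + 9(1−q).
Set equal: 2q = 2(1−q) → q = 2/4 = 1/2.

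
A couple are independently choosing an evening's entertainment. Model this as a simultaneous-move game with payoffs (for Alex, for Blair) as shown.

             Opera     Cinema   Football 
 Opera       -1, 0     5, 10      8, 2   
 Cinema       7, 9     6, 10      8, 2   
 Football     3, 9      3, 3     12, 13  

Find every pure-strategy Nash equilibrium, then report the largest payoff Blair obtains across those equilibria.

13

Both Cinema is a pure NE (Alex: 6 ≥ 5; Blair: 10 ≥ 9). Blair gets 10.
Both Football is a pure NE (Alex: 12 ≥ 8; Blair: 13 ≥ 9). Blair gets 13.
Every other cell has a profitable deviation for at least one player. Highest of {10, 13} is 13.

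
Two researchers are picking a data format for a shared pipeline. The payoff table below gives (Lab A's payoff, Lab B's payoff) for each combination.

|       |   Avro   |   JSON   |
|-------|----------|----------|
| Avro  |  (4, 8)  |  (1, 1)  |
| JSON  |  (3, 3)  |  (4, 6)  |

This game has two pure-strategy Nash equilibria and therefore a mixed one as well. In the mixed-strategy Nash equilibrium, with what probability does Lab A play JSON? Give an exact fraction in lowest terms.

Lab A's mix p on Avro must make Lab B indifferent between Avro and JSON.
Lab B's payoff from Avro: 8p + 3(1−p). From JSON: 1p + 6(1−p).
Set equal: 7p = 3(1−p) → p = 3/10.
Probability on JSON is 1 − 3/10 = 7/10.

7/10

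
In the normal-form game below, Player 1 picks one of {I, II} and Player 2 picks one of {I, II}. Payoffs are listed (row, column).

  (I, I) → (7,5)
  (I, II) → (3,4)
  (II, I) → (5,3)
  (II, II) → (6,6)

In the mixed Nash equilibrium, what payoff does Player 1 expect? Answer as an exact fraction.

Player 2 mixes with probability q on I, chosen so Player 1 is indifferent: 7q + 3(1−q) = 5q + 6(1−q) gives q = 3/5.
Player 1's expected payoff (from either row, since indifferent) is 7·3/5 + 3·2/5 = 27/5.

27/5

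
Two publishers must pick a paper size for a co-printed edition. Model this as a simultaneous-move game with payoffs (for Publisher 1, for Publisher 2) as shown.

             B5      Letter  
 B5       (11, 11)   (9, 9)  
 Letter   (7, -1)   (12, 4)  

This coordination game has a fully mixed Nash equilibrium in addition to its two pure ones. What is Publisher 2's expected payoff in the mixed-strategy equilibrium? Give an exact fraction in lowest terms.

53/7

Publisher 1 mixes with probability p on B5, chosen so Publisher 2 is indifferent: 11p + (-1)(1−p) = 9p + 4(1−p) gives p = 5/7.
Publisher 2's expected payoff is 11·5/7 + (-1)·2/7 = 53/7.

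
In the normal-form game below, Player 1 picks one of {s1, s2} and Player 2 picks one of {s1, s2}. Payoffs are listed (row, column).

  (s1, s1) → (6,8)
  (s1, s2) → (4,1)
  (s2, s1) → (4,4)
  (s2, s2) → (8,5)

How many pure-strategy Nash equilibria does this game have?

Both s1: Player 1 gets 6 (best alternative 4); Player 2 gets 8 (best alternative 1). Neither deviates — NE.
Both s2: Player 1 gets 8 (best alternative 4); Player 2 gets 5 (best alternative 4). Neither deviates — NE.
(s2, s1) is not a NE: Player 1 would switch to s1 (6 > 4).
No other cell survives both best-response checks, so there are 2 pure NE.

2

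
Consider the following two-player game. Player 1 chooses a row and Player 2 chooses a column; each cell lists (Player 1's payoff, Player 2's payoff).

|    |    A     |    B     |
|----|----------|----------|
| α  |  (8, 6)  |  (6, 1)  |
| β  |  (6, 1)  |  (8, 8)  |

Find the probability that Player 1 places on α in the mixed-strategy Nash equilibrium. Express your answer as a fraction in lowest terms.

Player 1's mix p on α must make Player 2 indifferent between A and B.
Player 2's payoff from A: 6p + 1(1−p). From B: 1p + 8(1−p).
Set equal: 5p = 7(1−p) → p = 7/12.

7/12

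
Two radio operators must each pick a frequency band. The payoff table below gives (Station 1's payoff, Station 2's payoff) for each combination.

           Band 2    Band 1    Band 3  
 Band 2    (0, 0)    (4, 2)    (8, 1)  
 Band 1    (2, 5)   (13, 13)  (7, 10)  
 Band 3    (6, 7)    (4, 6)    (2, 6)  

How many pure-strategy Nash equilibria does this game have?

Both Band 1: Station 1 gets 13 (best alternative 4); Station 2 gets 13 (best alternative 10). Neither deviates — NE.
(Band 3, Band 2): Station 1 gets 6 (best alternative 2); Station 2 gets 7 (best alternative 6). Neither deviates — NE.
Both Band 2 is not a NE: Station 1 would switch to Band 3 (6 > 0).
No other cell survives both best-response checks, so there are 2 pure NE.

2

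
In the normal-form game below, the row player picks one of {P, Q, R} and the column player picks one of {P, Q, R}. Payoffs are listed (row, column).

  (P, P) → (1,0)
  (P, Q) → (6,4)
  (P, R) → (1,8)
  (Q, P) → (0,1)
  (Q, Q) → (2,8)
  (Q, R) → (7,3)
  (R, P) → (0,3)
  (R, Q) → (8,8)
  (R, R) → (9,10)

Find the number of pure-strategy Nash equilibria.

1

Both R: the row player gets 9 (best alternative 7); the column player gets 10 (best alternative 8). Neither deviates — NE.
Both Q is not a NE: the row player would switch to R (8 > 2).
No other cell survives both best-response checks, so there is 1 pure NE.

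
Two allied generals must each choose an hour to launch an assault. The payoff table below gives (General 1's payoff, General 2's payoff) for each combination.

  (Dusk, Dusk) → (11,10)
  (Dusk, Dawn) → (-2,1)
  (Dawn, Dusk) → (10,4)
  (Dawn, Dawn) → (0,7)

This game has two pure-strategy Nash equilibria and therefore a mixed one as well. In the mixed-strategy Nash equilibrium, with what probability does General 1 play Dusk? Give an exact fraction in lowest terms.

General 1's mix p on Dusk must make General 2 indifferent between Dusk and Dawn.
General 2's payoff from Dusk: 10p + 4(1−p). From Dawn: 1p + 7(1−p).
Set equal: 9p = 3(1−p) → p = 3/12 = 1/4.

1/4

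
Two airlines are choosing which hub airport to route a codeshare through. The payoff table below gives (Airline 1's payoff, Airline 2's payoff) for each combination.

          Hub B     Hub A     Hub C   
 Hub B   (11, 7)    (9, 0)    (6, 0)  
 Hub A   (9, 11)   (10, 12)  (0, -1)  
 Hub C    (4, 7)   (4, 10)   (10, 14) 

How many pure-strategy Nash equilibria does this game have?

Both Hub B: Airline 1 gets 11 (best alternative 9); Airline 2 gets 7 (best alternative 0). Neither deviates — NE.
Both Hub A: Airline 1 gets 10 (best alternative 9); Airline 2 gets 12 (best alternative 11). Neither deviates — NE.
Both Hub C: Airline 1 gets 10 (best alternative 6); Airline 2 gets 14 (best alternative 10). Neither deviates — NE.
(Hub B, Hub C) is not a NE: Airline 1 would switch to Hub C (10 > 6).
No other cell survives both best-response checks, so there are 3 pure NE.

3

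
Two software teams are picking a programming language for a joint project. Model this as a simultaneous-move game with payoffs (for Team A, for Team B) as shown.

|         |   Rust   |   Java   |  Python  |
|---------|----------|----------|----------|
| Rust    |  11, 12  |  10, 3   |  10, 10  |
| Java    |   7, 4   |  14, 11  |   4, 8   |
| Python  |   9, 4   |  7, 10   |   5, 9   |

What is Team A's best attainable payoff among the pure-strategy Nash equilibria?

14

Both Rust is a pure NE (Team A: 11 ≥ 9; Team B: 12 ≥ 10). Team A gets 11.
Both Java is a pure NE (Team A: 14 ≥ 10; Team B: 11 ≥ 8). Team A gets 14.
Every other cell has a profitable deviation for at least one player. Highest of {11, 14} is 14.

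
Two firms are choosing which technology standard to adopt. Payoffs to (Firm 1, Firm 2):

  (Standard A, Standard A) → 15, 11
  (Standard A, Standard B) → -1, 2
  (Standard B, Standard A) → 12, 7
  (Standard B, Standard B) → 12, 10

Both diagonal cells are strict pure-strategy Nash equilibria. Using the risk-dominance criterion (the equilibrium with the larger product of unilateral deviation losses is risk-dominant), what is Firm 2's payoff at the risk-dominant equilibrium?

At both Standard A: Firm 1 loses 15 − 12 = 3 by deviating; Firm 2 loses 11 − 2 = 9. Product = 3·9 = 27.
At both Standard B: Firm 1 loses 12 − (-1) = 13 by deviating; Firm 2 loses 10 − 7 = 3. Product = 13·3 = 39.
39 > 27, so both Standard B is risk-dominant. Firm 2's payoff there is 10.

10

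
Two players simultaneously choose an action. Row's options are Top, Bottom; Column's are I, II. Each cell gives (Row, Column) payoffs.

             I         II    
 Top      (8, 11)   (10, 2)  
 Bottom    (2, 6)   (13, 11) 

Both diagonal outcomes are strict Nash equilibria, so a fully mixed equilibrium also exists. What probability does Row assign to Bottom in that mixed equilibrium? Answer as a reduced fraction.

Row's mix p on Top must make Column indifferent between I and II.
Column's payoff from I: 11p + 6(1−p). From II: 2p + 11(1−p).
Set equal: 9p = 5(1−p) → p = 5/14.
Probability on Bottom is 1 − 5/14 = 9/14.

9/14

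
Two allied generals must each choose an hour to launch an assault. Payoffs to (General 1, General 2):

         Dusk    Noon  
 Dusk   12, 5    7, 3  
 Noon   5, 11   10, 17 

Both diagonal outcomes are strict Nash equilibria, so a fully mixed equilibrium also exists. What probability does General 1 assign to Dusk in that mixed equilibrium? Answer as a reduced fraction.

3/4

General 1's mix p on Dusk must make General 2 indifferent between Dusk and Noon.
General 2's payoff from Dusk: 5p + 11(1−p). From Noon: 3p + 17(1−p).
Set equal: 2p = 6(1−p) → p = 6/8 = 3/4.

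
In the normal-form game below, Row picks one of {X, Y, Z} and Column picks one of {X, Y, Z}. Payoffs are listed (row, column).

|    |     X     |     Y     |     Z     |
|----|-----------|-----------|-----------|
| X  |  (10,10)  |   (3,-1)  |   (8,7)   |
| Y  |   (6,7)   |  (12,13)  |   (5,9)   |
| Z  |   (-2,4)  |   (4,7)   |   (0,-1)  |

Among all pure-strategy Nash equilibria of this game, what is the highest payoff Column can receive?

13

Both X is a pure NE (Row: 10 ≥ 6; Column: 10 ≥ 7). Column gets 10.
Both Y is a pure NE (Row: 12 ≥ 4; Column: 13 ≥ 9). Column gets 13.
Every other cell has a profitable deviation for at least one player. Highest of {10, 13} is 13.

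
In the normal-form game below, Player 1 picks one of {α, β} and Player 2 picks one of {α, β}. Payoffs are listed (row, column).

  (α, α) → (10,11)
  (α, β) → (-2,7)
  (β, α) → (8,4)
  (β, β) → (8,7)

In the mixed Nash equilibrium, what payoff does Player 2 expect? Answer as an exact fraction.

7

Player 1 mixes with probability p on α, chosen so Player 2 is indifferent: 11p + 4(1−p) = 7p + 7(1−p) gives p = 3/7.
Player 2's expected payoff is 11·3/7 + 4·4/7 = 7.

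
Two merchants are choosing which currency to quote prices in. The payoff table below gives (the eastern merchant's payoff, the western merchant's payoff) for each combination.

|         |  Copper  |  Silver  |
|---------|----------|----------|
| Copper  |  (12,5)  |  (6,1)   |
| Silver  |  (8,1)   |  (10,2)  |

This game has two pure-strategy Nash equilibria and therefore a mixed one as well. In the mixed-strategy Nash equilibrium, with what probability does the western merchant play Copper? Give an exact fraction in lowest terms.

1/2

The western merchant's mix q on Copper must make the eastern merchant indifferent between Copper and Silver.
The eastern merchant's payoff from Copper: 12q + 6(1−q). From Silver: 8q + 10(1−q).
Set equal: 4q = 4(1−q) → q = 4/8 = 1/2.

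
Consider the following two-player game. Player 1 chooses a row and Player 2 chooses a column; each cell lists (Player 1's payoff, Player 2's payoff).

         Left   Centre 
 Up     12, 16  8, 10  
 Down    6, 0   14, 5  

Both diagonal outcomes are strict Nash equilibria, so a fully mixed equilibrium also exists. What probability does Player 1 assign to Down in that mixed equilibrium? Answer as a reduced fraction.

6/11

Player 1's mix p on Up must make Player 2 indifferent between Left and Centre.
Player 2's payoff from Left: 16p + 0(1−p). From Centre: 10p + 5(1−p).
Set equal: 6p = 5(1−p) → p = 5/11.
Probability on Down is 1 − 5/11 = 6/11.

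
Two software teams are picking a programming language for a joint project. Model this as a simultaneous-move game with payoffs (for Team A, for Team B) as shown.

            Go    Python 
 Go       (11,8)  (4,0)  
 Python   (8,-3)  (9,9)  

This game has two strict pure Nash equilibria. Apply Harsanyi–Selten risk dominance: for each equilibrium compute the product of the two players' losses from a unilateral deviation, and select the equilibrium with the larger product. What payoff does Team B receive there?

At both Go: Team A loses 11 − 8 = 3 by deviating; Team B loses 8 − 0 = 8. Product = 3·8 = 24.
At both Python: Team A loses 9 − 4 = 5 by deviating; Team B loses 9 − (-3) = 12. Product = 5·12 = 60.
60 > 24, so both Python is risk-dominant. Team B's payoff there is 9.

9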